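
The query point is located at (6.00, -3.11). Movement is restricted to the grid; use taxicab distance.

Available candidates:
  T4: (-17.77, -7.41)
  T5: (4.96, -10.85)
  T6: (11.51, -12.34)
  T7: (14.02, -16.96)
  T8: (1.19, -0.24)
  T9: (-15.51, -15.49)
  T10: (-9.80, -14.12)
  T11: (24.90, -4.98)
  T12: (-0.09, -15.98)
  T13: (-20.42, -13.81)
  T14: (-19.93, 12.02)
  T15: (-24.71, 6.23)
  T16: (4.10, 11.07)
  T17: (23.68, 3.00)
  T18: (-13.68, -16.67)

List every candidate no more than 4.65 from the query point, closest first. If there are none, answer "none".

Distances from (6.00, -3.11):
T4: |-23.77| + |-4.30| = 23.77 + 4.30 = 28.07
T5: |-1.04| + |-7.74| = 1.04 + 7.74 = 8.78
T6: |5.51| + |-9.23| = 5.51 + 9.23 = 14.74
T7: |8.02| + |-13.85| = 8.02 + 13.85 = 21.87
T8: |-4.81| + |2.87| = 4.81 + 2.87 = 7.68
T9: |-21.51| + |-12.38| = 21.51 + 12.38 = 33.89
T10: |-15.80| + |-11.01| = 15.80 + 11.01 = 26.81
T11: |18.90| + |-1.87| = 18.90 + 1.87 = 20.77
T12: |-6.09| + |-12.87| = 6.09 + 12.87 = 18.96
T13: |-26.42| + |-10.70| = 26.42 + 10.70 = 37.12
T14: |-25.93| + |15.13| = 25.93 + 15.13 = 41.06
T15: |-30.71| + |9.34| = 30.71 + 9.34 = 40.05
T16: |-1.90| + |14.18| = 1.90 + 14.18 = 16.08
T17: |17.68| + |6.11| = 17.68 + 6.11 = 23.79
T18: |-19.68| + |-13.56| = 19.68 + 13.56 = 33.24
Threshold 4.65: none within range.

none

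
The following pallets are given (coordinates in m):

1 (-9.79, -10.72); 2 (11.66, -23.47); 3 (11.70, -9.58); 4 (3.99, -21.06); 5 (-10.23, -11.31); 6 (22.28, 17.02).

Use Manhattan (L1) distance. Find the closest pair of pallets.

Pairwise distances:
1–5: 1.03 m
2–4: 10.08 m
2–3: 13.93 m
3–4: 19.19 m
1–3: 22.63 m
3–5: 23.66 m
4–5: 23.97 m
1–4: 24.12 m
2–5: 34.05 m
1–2: 34.20 m
3–6: 37.18 m
2–6: 51.11 m
4–6: 56.37 m
1–6: 59.81 m
5–6: 60.84 m
Closest pair: 1–5 at 1.03 m.

1 and 5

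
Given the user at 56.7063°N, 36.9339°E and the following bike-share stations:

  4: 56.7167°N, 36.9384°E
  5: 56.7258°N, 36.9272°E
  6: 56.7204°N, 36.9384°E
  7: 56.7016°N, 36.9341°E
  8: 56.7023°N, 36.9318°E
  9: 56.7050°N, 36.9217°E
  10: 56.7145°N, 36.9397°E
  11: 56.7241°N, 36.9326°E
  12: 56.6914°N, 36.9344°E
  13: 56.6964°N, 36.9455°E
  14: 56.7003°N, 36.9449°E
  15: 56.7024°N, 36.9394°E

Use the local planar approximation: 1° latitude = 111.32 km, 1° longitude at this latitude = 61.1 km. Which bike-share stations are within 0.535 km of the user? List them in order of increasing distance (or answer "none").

Distances from 56.7063°N, 36.9339°E:
4: 1.1899 km
5: 2.2090 km
6: 1.5935 km
7: 0.5233 km
8: 0.4634 km
9: 0.7593 km
10: 0.9792 km
11: 1.9831 km
12: 1.6589 km
13: 1.3103 km
14: 0.9475 km
15: 0.5490 km
Threshold 0.535 km: 8 (0.4634 km), 7 (0.5233 km) are within range.

8, 7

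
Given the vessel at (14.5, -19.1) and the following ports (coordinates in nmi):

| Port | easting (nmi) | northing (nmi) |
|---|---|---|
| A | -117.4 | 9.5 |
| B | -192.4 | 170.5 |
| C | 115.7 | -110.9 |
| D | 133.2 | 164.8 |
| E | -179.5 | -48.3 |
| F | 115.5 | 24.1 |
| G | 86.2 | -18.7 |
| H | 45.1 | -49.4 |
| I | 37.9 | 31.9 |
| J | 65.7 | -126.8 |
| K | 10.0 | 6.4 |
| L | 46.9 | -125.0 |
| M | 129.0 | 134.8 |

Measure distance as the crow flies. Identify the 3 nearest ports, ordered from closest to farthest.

K, H, I

Distances from (14.5, -19.1):
A: √((-131.9)² + (28.6)²) = √(17397.610 + 817.960) = 135.0 nmi
B: √((-206.9)² + (189.6)²) = √(42807.610 + 35948.160) = 280.6 nmi
C: √((101.2)² + (-91.8)²) = √(10241.440 + 8427.240) = 136.6 nmi
D: √((118.7)² + (183.9)²) = √(14089.690 + 33819.210) = 218.9 nmi
E: √((-194.0)² + (-29.2)²) = √(37636.000 + 852.640) = 196.2 nmi
F: √((101.0)² + (43.2)²) = √(10201.000 + 1866.240) = 109.9 nmi
G: √((71.7)² + (0.4)²) = √(5140.890 + 0.160) = 71.7 nmi
H: √((30.6)² + (-30.3)²) = √(936.360 + 918.090) = 43.1 nmi
I: √((23.4)² + (51.0)²) = √(547.560 + 2601.000) = 56.1 nmi
J: √((51.2)² + (-107.7)²) = √(2621.440 + 11599.290) = 119.3 nmi
K: √((-4.5)² + (25.5)²) = √(20.250 + 650.250) = 25.9 nmi
L: √((32.4)² + (-105.9)²) = √(1049.760 + 11214.810) = 110.7 nmi
M: √((114.5)² + (153.9)²) = √(13110.250 + 23685.210) = 191.8 nmi
Sorted: K (25.9 nmi) < H (43.1 nmi) < I (56.1 nmi) < G (71.7 nmi) < F (109.9 nmi) < …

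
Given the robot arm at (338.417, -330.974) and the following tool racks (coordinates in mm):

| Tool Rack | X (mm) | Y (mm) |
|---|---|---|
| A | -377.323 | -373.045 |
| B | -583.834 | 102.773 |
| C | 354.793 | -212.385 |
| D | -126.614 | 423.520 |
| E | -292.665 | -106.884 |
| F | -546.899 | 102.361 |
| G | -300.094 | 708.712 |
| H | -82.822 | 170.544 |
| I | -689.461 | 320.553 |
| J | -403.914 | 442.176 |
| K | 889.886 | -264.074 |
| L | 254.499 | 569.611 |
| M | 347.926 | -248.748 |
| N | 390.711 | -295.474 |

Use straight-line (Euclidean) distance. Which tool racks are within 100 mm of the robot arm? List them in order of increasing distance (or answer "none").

N, M

Distances from (338.417, -330.974):
A: 716.975 mm
B: 1019.158 mm
C: 119.714 mm
D: 886.293 mm
E: 669.687 mm
F: 985.679 mm
G: 1220.100 mm
H: 654.952 mm
I: 1216.972 mm
J: 1071.828 mm
K: 555.512 mm
L: 904.486 mm
M: 82.774 mm
N: 63.205 mm
Threshold 100 mm: N (63.205 mm), M (82.774 mm) are within range.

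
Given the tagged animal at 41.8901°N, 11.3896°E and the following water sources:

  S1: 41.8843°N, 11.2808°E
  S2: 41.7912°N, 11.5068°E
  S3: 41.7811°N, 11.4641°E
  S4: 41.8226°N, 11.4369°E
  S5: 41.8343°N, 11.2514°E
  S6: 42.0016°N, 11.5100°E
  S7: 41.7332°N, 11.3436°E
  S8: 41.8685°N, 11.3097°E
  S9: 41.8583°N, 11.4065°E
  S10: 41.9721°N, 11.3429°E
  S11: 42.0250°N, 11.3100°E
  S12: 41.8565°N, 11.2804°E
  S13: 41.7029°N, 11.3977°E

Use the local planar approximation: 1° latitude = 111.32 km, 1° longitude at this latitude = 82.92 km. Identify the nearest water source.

Distances from 41.8901°N, 11.3896°E:
S1: 9.0448 km
S2: 14.6852 km
S3: 13.6159 km
S4: 8.4761 km
S5: 13.0348 km
S6: 15.9290 km
S7: 17.8778 km
S8: 7.0481 km
S9: 3.8073 km
S10: 9.9156 km
S11: 16.4036 km
S12: 9.7970 km
S13: 20.8499 km
Minimum: S9 at 3.8073 km.

S9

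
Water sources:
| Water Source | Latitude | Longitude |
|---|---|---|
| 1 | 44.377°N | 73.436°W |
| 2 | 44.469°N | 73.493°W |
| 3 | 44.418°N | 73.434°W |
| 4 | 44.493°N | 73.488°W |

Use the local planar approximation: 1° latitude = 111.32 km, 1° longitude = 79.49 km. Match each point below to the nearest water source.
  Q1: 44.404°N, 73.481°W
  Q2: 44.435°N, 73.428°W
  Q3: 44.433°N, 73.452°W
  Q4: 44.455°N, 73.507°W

Q1 at 44.404°N, 73.481°W:
  1: √((-0.027·111.32)² + (0.045·79.49)²) = √(9.03387 + 12.79529) = 4.672 km
  2: √((0.065·111.32)² + (-0.012·79.49)²) = √(52.35680 + 0.90989) = 7.298 km
  3: √((0.014·111.32)² + (0.047·79.49)²) = √(2.42886 + 13.95792) = 4.048 km
  4: √((0.089·111.32)² + (-0.007·79.49)²) = √(98.15816 + 0.30961) = 9.923 km
  → nearest: 3 (4.048 km)
Q2 at 44.435°N, 73.428°W:
  1: √((-0.058·111.32)² + (-0.008·79.49)²) = √(41.68717 + 0.40439) = 6.488 km
  2: √((0.034·111.32)² + (-0.065·79.49)²) = √(14.32532 + 26.69634) = 6.405 km
  3: √((-0.017·111.32)² + (-0.006·79.49)²) = √(3.58133 + 0.22747) = 1.952 km
  4: √((0.058·111.32)² + (-0.060·79.49)²) = √(41.68717 + 22.74718) = 8.027 km
  → nearest: 3 (1.952 km)
Q3 at 44.433°N, 73.452°W:
  1: √((-0.056·111.32)² + (0.016·79.49)²) = √(38.86176 + 1.61758) = 6.362 km
  2: √((0.036·111.32)² + (-0.041·79.49)²) = √(16.06022 + 10.62167) = 5.165 km
  3: √((-0.015·111.32)² + (0.018·79.49)²) = √(2.78823 + 2.04725) = 2.199 km
  4: √((0.060·111.32)² + (-0.036·79.49)²) = √(44.61171 + 8.18898) = 7.266 km
  → nearest: 3 (2.199 km)
Q4 at 44.455°N, 73.507°W:
  1: √((-0.078·111.32)² + (0.071·79.49)²) = √(75.39379 + 31.85237) = 10.356 km
  2: √((0.014·111.32)² + (0.014·79.49)²) = √(2.42886 + 1.23846) = 1.915 km
  3: √((-0.037·111.32)² + (0.073·79.49)²) = √(16.96484 + 33.67214) = 7.116 km
  4: √((0.038·111.32)² + (0.019·79.49)²) = √(17.89425 + 2.28104) = 4.492 km
  → nearest: 2 (1.915 km)

Q1→3; Q2→3; Q3→3; Q4→2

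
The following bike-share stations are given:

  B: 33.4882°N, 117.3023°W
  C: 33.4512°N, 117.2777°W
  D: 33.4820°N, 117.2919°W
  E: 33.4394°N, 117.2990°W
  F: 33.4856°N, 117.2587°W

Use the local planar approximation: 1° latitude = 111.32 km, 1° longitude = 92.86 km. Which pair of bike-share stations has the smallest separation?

Pairwise distances:
B–D: √((-0.0062·111.32)² + (0.0104·92.86)²) = √(0.476354 + 0.932661) = 1.1870 km
C–E: √((-0.0118·111.32)² + (-0.0213·92.86)²) = √(1.725482 + 3.912160) = 2.3744 km
D–F: √((0.0036·111.32)² + (0.0332·92.86)²) = √(0.160602 + 9.504593) = 3.1089 km
C–D: √((0.0308·111.32)² + (-0.0142·92.86)²) = √(11.755682 + 1.738738) = 3.6735 km
B–F: √((-0.0026·111.32)² + (0.0436·92.86)²) = √(0.083771 + 16.391939) = 4.0590 km
C–F: √((0.0344·111.32)² + (0.0190·92.86)²) = √(14.664366 + 3.112896) = 4.2163 km
B–C: √((-0.0370·111.32)² + (0.0246·92.86)²) = √(16.964843 + 5.218282) = 4.7099 km
D–E: √((-0.0426·111.32)² + (-0.0071·92.86)²) = √(22.488764 + 0.434684) = 4.7878 km
B–E: √((-0.0488·111.32)² + (0.0033·92.86)²) = √(29.511144 + 0.093904) = 5.4411 km
E–F: √((0.0462·111.32)² + (0.0403·92.86)²) = √(26.450284 + 14.004495) = 6.3604 km
Closest pair: B–D at 1.1870 km.

B and D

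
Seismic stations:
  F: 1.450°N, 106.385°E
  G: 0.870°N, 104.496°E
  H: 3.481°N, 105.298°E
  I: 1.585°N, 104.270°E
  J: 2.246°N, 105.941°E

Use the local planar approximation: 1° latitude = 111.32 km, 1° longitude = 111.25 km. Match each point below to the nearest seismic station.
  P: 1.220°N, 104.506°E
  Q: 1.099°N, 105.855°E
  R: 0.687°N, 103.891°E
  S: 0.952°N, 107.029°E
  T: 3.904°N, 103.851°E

P→G; Q→F; R→G; S→F; T→H

P at 1.220°N, 104.506°E:
  F: √((0.230·111.32)² + (1.879·111.25)²) = √(655.54433 + 43697.19900) = 210.601 km
  G: √((-0.350·111.32)² + (-0.010·111.25)²) = √(1518.03744 + 1.23766) = 38.978 km
  H: √((2.261·111.32)² + (0.792·111.25)²) = √(63350.13140 + 7763.37210) = 266.671 km
  I: √((0.365·111.32)² + (-0.236·111.25)²) = √(1650.94317 + 689.32503) = 48.376 km
  J: √((1.026·111.32)² + (1.435·111.25)²) = √(13044.91089 + 25486.12691) = 196.293 km
  → nearest: G (38.978 km)
Q at 1.099°N, 105.855°E:
  F: √((0.351·111.32)² + (0.530·111.25)²) = √(1526.72434 + 3476.57641) = 70.734 km
  G: √((-0.229·111.32)² + (-1.359·111.25)²) = √(649.85634 + 22858.03813) = 153.323 km
  H: √((2.382·111.32)² + (-0.557·111.25)²) = √(70312.07417 + 3839.81614) = 272.308 km
  I: √((0.486·111.32)² + (-1.585·111.25)²) = √(2926.97447 + 31092.70973) = 184.444 km
  J: √((1.147·111.32)² + (0.086·111.25)²) = √(16303.21407 + 91.53706) = 128.042 km
  → nearest: F (70.734 km)
R at 0.687°N, 103.891°E:
  F: √((0.763·111.32)² + (2.494·111.25)²) = √(7214.32115 + 76982.66431) = 290.167 km
  G: √((0.183·111.32)² + (0.605·111.25)²) = √(415.00046 + 4530.13129) = 70.322 km
  H: √((2.794·111.32)² + (1.407·111.25)²) = √(96738.46655 + 24501.24958) = 348.195 km
  I: √((0.898·111.32)² + (0.379·111.25)²) = √(9993.07320 + 1777.78181) = 108.494 km
  J: √((1.559·111.32)² + (2.050·111.25)²) = √(30118.86665 + 52012.50391) = 286.586 km
  → nearest: G (70.322 km)
S at 0.952°N, 107.029°E:
  F: √((0.498·111.32)² + (-0.644·111.25)²) = √(3073.30088 + 5133.00602) = 90.589 km
  G: √((-0.082·111.32)² + (-2.533·111.25)²) = √(83.32477 + 79409.12651) = 281.944 km
  H: √((2.529·111.32)² + (-1.731·111.25)²) = √(79258.17244 + 37084.64919) = 341.091 km
  I: √((0.633·111.32)² + (-2.759·111.25)²) = √(4965.39515 + 94211.39625) = 314.923 km
  J: √((1.294·111.32)² + (-1.088·111.25)²) = √(20749.84935 + 14650.68160) = 188.150 km
  → nearest: F (90.589 km)
T at 3.904°N, 103.851°E:
  F: √((-2.454·111.32)² + (2.534·111.25)²) = √(74626.91902 + 79471.83856) = 392.554 km
  G: √((-3.034·111.32)² + (0.645·111.25)²) = √(114071.60397 + 5148.95941) = 345.283 km
  H: √((-0.423·111.32)² + (1.447·111.25)²) = √(2217.31365 + 25914.15795) = 167.724 km
  I: √((-2.319·111.32)² + (0.419·111.25)²) = √(66641.98011 + 2172.84169) = 262.326 km
  J: √((-1.658·111.32)² + (2.090·111.25)²) = √(34065.55334 + 54062.06266) = 296.863 km
  → nearest: H (167.724 km)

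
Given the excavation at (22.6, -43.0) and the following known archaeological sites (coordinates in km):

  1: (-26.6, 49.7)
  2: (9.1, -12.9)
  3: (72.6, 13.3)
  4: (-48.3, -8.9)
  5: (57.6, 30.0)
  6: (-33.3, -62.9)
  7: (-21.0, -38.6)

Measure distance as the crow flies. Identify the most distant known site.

Distances from (22.6, -43.0):
1: √((-49.2)² + (92.7)²) = √(2420.640 + 8593.290) = 104.9 km
2: √((-13.5)² + (30.1)²) = √(182.250 + 906.010) = 33.0 km
3: √((50.0)² + (56.3)²) = √(2500.000 + 3169.690) = 75.3 km
4: √((-70.9)² + (34.1)²) = √(5026.810 + 1162.810) = 78.7 km
5: √((35.0)² + (73.0)²) = √(1225.000 + 5329.000) = 81.0 km
6: √((-55.9)² + (-19.9)²) = √(3124.810 + 396.010) = 59.3 km
7: √((-43.6)² + (4.4)²) = √(1900.960 + 19.360) = 43.8 km
Maximum: 1 at 104.9 km.

1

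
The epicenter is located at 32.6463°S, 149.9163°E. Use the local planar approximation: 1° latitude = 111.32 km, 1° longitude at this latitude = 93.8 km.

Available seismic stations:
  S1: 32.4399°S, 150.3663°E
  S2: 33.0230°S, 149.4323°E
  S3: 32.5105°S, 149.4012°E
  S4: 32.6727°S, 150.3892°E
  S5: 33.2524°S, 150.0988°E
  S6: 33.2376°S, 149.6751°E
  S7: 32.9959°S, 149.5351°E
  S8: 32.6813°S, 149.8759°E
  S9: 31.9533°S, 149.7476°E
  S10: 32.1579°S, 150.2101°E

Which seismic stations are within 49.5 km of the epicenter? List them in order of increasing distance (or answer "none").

Distances from 32.6463°S, 149.9163°E:
S1: 48.0583 km
S2: 61.8027 km
S3: 50.6261 km
S4: 44.4553 km
S5: 69.6088 km
S6: 69.6032 km
S7: 52.8498 km
S8: 5.4351 km
S9: 78.7510 km
S10: 60.9543 km
Threshold 49.5 km: S8 (5.4351 km), S4 (44.4553 km), S1 (48.0583 km) are within range.

S8, S4, S1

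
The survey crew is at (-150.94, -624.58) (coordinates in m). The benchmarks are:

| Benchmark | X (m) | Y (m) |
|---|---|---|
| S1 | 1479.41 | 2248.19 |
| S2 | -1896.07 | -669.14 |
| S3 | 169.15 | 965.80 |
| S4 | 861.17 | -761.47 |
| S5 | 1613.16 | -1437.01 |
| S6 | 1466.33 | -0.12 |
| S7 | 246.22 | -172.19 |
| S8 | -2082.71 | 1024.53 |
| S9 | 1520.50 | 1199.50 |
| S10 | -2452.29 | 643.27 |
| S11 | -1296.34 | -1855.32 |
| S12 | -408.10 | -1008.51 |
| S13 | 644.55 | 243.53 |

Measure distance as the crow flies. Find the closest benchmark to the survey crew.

S12

Distances from (-150.94, -624.58):
S1: √((1630.35)² + (2872.77)²) = √(2658041.1225 + 8252807.4729) = 3303.16 m
S2: √((-1745.13)² + (-44.56)²) = √(3045478.7169 + 1985.5936) = 1745.70 m
S3: √((320.09)² + (1590.38)²) = √(102457.6081 + 2529308.5444) = 1622.27 m
S4: √((1012.11)² + (-136.89)²) = √(1024366.6521 + 18738.8721) = 1021.33 m
S5: √((1764.10)² + (-812.43)²) = √(3112048.8100 + 660042.5049) = 1942.19 m
S6: √((1617.27)² + (624.46)²) = √(2615562.2529 + 389950.2916) = 1733.64 m
S7: √((397.16)² + (452.39)²) = √(157736.0656 + 204656.7121) = 601.99 m
S8: √((-1931.77)² + (1649.11)²) = √(3731735.3329 + 2719563.7921) = 2539.94 m
S9: √((1671.44)² + (1824.08)²) = √(2793711.6736 + 3327267.8464) = 2474.06 m
S10: √((-2301.35)² + (1267.85)²) = √(5296211.8225 + 1607443.6225) = 2627.48 m
S11: √((-1145.40)² + (-1230.74)²) = √(1311941.1600 + 1514720.9476) = 1681.27 m
S12: √((-257.16)² + (-383.93)²) = √(66131.2656 + 147402.2449) = 462.10 m
S13: √((795.49)² + (868.11)²) = √(632804.3401 + 753614.9721) = 1177.46 m
Minimum: S12 at 462.10 m.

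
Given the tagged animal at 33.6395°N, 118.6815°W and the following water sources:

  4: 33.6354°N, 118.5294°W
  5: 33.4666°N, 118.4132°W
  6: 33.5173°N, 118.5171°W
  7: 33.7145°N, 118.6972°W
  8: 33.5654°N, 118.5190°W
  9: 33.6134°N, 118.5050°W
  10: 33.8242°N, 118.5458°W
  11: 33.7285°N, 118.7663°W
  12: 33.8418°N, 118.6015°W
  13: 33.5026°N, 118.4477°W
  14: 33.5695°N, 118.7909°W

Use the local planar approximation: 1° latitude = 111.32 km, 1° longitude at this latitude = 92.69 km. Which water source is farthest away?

Distances from 33.6395°N, 118.6815°W:
4: 14.1055 km
5: 31.4469 km
6: 20.4268 km
7: 8.4749 km
8: 17.1730 km
9: 16.6158 km
10: 24.1030 km
11: 12.6467 km
12: 23.7094 km
13: 26.4930 km
14: 12.7885 km
Maximum: 5 at 31.4469 km.

5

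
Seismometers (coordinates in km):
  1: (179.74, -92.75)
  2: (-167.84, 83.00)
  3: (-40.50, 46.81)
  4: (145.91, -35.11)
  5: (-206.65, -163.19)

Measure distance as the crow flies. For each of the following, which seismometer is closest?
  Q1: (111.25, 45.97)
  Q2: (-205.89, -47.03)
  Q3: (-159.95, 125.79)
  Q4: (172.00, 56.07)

Q1 at (111.25, 45.97):
  1: 154.71 km
  2: 281.54 km
  3: 151.75 km
  4: 88.18 km
  5: 380.54 km
  → nearest: 4 (88.18 km)
Q2 at (-205.89, -47.03):
  1: 388.33 km
  2: 135.48 km
  3: 190.16 km
  4: 352.00 km
  5: 116.16 km
  → nearest: 5 (116.16 km)
Q3 at (-159.95, 125.79):
  1: 403.92 km
  2: 43.51 km
  3: 143.20 km
  4: 345.60 km
  5: 292.73 km
  → nearest: 2 (43.51 km)
Q4 at (172.00, 56.07):
  1: 149.02 km
  2: 340.91 km
  3: 212.70 km
  4: 94.84 km
  5: 437.55 km
  → nearest: 4 (94.84 km)

Q1→4; Q2→5; Q3→2; Q4→4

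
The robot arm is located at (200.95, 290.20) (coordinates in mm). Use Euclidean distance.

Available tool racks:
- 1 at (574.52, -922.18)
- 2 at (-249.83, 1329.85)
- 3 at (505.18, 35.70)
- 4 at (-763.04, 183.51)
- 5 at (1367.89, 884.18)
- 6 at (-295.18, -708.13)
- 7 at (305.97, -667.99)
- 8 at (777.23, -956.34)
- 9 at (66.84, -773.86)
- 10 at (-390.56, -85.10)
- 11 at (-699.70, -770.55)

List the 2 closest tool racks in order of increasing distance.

Distances from (200.95, 290.20):
1: √((373.57)² + (-1212.38)²) = √(139554.5449 + 1469865.2644) = 1268.63 mm
2: √((-450.78)² + (1039.65)²) = √(203202.6084 + 1080872.1225) = 1133.17 mm
3: √((304.23)² + (-254.50)²) = √(92555.8929 + 64770.2500) = 396.64 mm
4: √((-963.99)² + (-106.69)²) = √(929276.7201 + 11382.7561) = 969.88 mm
5: √((1166.94)² + (593.98)²) = √(1361748.9636 + 352812.2404) = 1309.41 mm
6: √((-496.13)² + (-998.33)²) = √(246144.9769 + 996662.7889) = 1114.81 mm
7: √((105.02)² + (-958.19)²) = √(11029.2004 + 918128.0761) = 963.93 mm
8: √((576.28)² + (-1246.54)²) = √(332098.6384 + 1553861.9716) = 1373.30 mm
9: √((-134.11)² + (-1064.06)²) = √(17985.4921 + 1132223.6836) = 1072.48 mm
10: √((-591.51)² + (-375.30)²) = √(349884.0801 + 140850.0900) = 700.52 mm
11: √((-900.65)² + (-1060.75)²) = √(811170.4225 + 1125190.5625) = 1391.53 mm
Sorted: 3 (396.64 mm) < 10 (700.52 mm) < 7 (963.93 mm) < 4 (969.88 mm) < …

3, 10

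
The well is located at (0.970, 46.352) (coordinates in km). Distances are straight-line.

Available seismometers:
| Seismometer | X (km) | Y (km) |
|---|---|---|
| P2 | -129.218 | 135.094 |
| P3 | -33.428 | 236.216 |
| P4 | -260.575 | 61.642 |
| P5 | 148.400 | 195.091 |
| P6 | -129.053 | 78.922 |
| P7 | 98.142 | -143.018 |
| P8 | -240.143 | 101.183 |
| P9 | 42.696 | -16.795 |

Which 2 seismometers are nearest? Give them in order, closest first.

P9, P6

Distances from (0.970, 46.352):
P2: √((-130.188)² + (88.742)²) = √(16948.91534 + 7875.14256) = 157.557 km
P3: √((-34.398)² + (189.864)²) = √(1183.22240 + 36048.33850) = 192.955 km
P4: √((-261.545)² + (15.290)²) = √(68405.78703 + 233.78410) = 261.992 km
P5: √((147.430)² + (148.739)²) = √(21735.60490 + 22123.29012) = 209.425 km
P6: √((-130.023)² + (32.570)²) = √(16905.98053 + 1060.80490) = 134.040 km
P7: √((97.172)² + (-189.370)²) = √(9442.39758 + 35860.99690) = 212.846 km
P8: √((-241.113)² + (54.831)²) = √(58135.47877 + 3006.43856) = 247.269 km
P9: √((41.726)² + (-63.147)²) = √(1741.05908 + 3987.54361) = 75.688 km
Sorted: P9 (75.688 km) < P6 (134.040 km) < P2 (157.557 km) < P3 (192.955 km) < …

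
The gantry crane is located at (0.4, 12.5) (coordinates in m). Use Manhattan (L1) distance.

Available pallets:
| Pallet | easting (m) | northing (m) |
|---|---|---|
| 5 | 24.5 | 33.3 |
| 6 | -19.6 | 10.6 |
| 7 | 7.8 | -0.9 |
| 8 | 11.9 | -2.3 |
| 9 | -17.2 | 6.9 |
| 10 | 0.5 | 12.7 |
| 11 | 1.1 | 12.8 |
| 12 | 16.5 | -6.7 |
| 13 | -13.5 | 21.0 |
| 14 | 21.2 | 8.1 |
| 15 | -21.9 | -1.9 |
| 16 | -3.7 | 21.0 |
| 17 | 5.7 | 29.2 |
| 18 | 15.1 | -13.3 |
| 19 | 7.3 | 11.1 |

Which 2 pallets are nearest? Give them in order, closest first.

10, 11

Distances from (0.4, 12.5):
5: |24.1| + |20.8| = 24.1 + 20.8 = 44.9 m
6: |-20.0| + |-1.9| = 20.0 + 1.9 = 21.9 m
7: |7.4| + |-13.4| = 7.4 + 13.4 = 20.8 m
8: |11.5| + |-14.8| = 11.5 + 14.8 = 26.3 m
9: |-17.6| + |-5.6| = 17.6 + 5.6 = 23.2 m
10: |0.1| + |0.2| = 0.1 + 0.2 = 0.3 m
11: |0.7| + |0.3| = 0.7 + 0.3 = 1.0 m
12: |16.1| + |-19.2| = 16.1 + 19.2 = 35.3 m
13: |-13.9| + |8.5| = 13.9 + 8.5 = 22.4 m
14: |20.8| + |-4.4| = 20.8 + 4.4 = 25.2 m
15: |-22.3| + |-14.4| = 22.3 + 14.4 = 36.7 m
16: |-4.1| + |8.5| = 4.1 + 8.5 = 12.6 m
17: |5.3| + |16.7| = 5.3 + 16.7 = 22.0 m
18: |14.7| + |-25.8| = 14.7 + 25.8 = 40.5 m
19: |6.9| + |-1.4| = 6.9 + 1.4 = 8.3 m
Sorted: 10 (0.3 m) < 11 (1.0 m) < 19 (8.3 m) < 16 (12.6 m) < …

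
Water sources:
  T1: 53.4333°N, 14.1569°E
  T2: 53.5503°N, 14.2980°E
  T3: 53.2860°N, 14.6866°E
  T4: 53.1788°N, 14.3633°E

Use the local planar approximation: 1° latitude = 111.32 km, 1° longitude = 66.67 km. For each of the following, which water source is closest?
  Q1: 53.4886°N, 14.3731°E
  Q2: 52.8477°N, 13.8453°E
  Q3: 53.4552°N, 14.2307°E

Q1→T2; Q2→T4; Q3→T1

Q1 at 53.4886°N, 14.3731°E:
  T1: √((-0.0553·111.32)² + (-0.2162·66.67)²) = √(37.896287 + 207.764953) = 15.6736 km
  T2: √((0.0617·111.32)² + (-0.0751·66.67)²) = √(47.175523 + 25.069218) = 8.4997 km
  T3: √((-0.2026·111.32)² + (0.3135·66.67)²) = √(508.657295 + 436.853682) = 30.7492 km
  T4: √((-0.3098·111.32)² + (-0.0098·66.67)²) = √(1189.348755 + 0.426887) = 34.4931 km
  → nearest: T2 (8.4997 km)
Q2 at 52.8477°N, 13.8453°E:
  T1: √((0.5856·111.32)² + (0.3116·66.67)²) = √(4249.604678 + 431.574532) = 68.4191 km
  T2: √((0.7026·111.32)² + (0.4527·66.67)²) = √(6117.340945 + 910.923486) = 83.8347 km
  T3: √((0.4383·111.32)² + (0.8413·66.67)²) = √(2380.615937 + 3146.028757) = 74.3414 km
  T4: √((0.3311·111.32)² + (0.5180·66.67)²) = √(1358.515997 + 1192.670369) = 50.5093 km
  → nearest: T4 (50.5093 km)
Q3 at 53.4552°N, 14.2307°E:
  T1: √((-0.0219·111.32)² + (-0.0738·66.67)²) = √(5.943395 + 24.208821) = 5.4911 km
  T2: √((0.0951·111.32)² + (0.0673·66.67)²) = √(112.074660 + 20.132191) = 11.4981 km
  T3: √((-0.1692·111.32)² + (0.4559·66.67)²) = √(354.770184 + 923.847089) = 35.7578 km
  T4: √((-0.2764·111.32)² + (0.1326·66.67)²) = √(946.722007 + 78.153415) = 32.0137 km
  → nearest: T1 (5.4911 km)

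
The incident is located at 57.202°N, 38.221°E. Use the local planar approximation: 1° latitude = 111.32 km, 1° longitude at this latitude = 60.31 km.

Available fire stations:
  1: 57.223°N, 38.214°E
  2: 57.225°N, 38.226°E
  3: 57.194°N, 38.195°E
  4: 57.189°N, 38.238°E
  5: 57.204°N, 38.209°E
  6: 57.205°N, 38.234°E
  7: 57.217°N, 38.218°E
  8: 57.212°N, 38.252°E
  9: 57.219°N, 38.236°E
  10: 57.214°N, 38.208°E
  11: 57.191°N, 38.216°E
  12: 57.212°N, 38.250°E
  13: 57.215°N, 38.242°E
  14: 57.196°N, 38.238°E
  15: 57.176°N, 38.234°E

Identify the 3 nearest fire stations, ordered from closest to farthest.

5, 6, 14

Distances from 57.202°N, 38.221°E:
1: √((0.021·111.32)² + (-0.007·60.31)²) = √(5.46493 + 0.17823) = 2.376 km
2: √((0.023·111.32)² + (0.005·60.31)²) = √(6.55544 + 0.09093) = 2.578 km
3: √((-0.008·111.32)² + (-0.026·60.31)²) = √(0.79310 + 2.45881) = 1.803 km
4: √((-0.013·111.32)² + (0.017·60.31)²) = √(2.09427 + 1.05118) = 1.774 km
5: √((0.002·111.32)² + (-0.012·60.31)²) = √(0.04957 + 0.52377) = 0.757 km
6: √((0.003·111.32)² + (0.013·60.31)²) = √(0.11153 + 0.61470) = 0.852 km
7: √((0.015·111.32)² + (-0.003·60.31)²) = √(2.78823 + 0.03274) = 1.680 km
8: √((0.010·111.32)² + (0.031·60.31)²) = √(1.23921 + 3.49544) = 2.176 km
9: √((0.017·111.32)² + (0.015·60.31)²) = √(3.58133 + 0.81839) = 2.098 km
10: √((0.012·111.32)² + (-0.013·60.31)²) = √(1.78447 + 0.61470) = 1.549 km
11: √((-0.011·111.32)² + (-0.005·60.31)²) = √(1.49945 + 0.09093) = 1.261 km
12: √((0.010·111.32)² + (0.029·60.31)²) = √(1.23921 + 3.05897) = 2.073 km
13: √((0.013·111.32)² + (0.021·60.31)²) = √(2.09427 + 1.60405) = 1.923 km
14: √((-0.006·111.32)² + (0.017·60.31)²) = √(0.44612 + 1.05118) = 1.224 km
15: √((-0.026·111.32)² + (0.013·60.31)²) = √(8.37709 + 0.61470) = 2.999 km
Sorted: 5 (0.757 km) < 6 (0.852 km) < 14 (1.224 km) < 11 (1.261 km) < 10 (1.549 km) < …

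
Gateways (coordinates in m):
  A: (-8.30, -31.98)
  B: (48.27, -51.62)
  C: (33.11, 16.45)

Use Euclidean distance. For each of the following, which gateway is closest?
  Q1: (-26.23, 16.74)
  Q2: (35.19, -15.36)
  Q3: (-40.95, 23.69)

Q1→A; Q2→C; Q3→A

Q1 at (-26.23, 16.74):
  A: √((17.93)² + (-48.72)²) = √(321.4849 + 2373.6384) = 51.91 m
  B: √((74.50)² + (-68.36)²) = √(5550.2500 + 4673.0896) = 101.11 m
  C: √((59.34)² + (-0.29)²) = √(3521.2356 + 0.0841) = 59.34 m
  → nearest: A (51.91 m)
Q2 at (35.19, -15.36):
  A: √((-43.49)² + (-16.62)²) = √(1891.3801 + 276.2244) = 46.56 m
  B: √((13.08)² + (-36.26)²) = √(171.0864 + 1314.7876) = 38.55 m
  C: √((-2.08)² + (31.81)²) = √(4.3264 + 1011.8761) = 31.88 m
  → nearest: C (31.88 m)
Q3 at (-40.95, 23.69):
  A: √((32.65)² + (-55.67)²) = √(1066.0225 + 3099.1489) = 64.54 m
  B: √((89.22)² + (-75.31)²) = √(7960.2084 + 5671.5961) = 116.76 m
  C: √((74.06)² + (-7.24)²) = √(5484.8836 + 52.4176) = 74.41 m
  → nearest: A (64.54 m)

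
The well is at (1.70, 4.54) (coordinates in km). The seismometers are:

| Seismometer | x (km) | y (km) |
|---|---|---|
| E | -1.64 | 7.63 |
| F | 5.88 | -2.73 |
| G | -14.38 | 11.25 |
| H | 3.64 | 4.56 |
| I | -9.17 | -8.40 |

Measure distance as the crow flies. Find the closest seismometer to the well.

H

Distances from (1.70, 4.54):
E: 4.55 km
F: 8.39 km
G: 17.42 km
H: 1.94 km
I: 16.90 km
Minimum: H at 1.94 km.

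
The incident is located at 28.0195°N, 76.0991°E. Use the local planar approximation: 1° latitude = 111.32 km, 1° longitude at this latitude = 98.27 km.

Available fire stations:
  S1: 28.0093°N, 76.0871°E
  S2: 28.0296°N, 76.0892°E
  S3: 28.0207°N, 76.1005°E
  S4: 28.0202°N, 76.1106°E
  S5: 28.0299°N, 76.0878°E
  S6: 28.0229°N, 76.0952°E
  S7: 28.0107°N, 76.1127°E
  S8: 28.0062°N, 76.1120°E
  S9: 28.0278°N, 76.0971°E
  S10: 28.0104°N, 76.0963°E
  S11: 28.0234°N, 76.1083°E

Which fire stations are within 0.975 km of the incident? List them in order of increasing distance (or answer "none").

S3, S6, S9

Distances from 28.0195°N, 76.0991°E:
S1: √((-0.0102·111.32)² + (-0.0120·98.27)²) = √(1.289278 + 1.390607) = 1.6370 km
S2: √((0.0101·111.32)² + (-0.0099·98.27)²) = √(1.264122 + 0.946482) = 1.4868 km
S3: √((0.0012·111.32)² + (0.0014·98.27)²) = √(0.017845 + 0.018928) = 0.1918 km
S4: √((0.0007·111.32)² + (0.0115·98.27)²) = √(0.006072 + 1.277137) = 1.1328 km
S5: √((0.0104·111.32)² + (-0.0113·98.27)²) = √(1.340334 + 1.233101) = 1.6042 km
S6: √((0.0034·111.32)² + (-0.0039·98.27)²) = √(0.143253 + 0.146883) = 0.5386 km
S7: √((-0.0088·111.32)² + (0.0136·98.27)²) = √(0.959648 + 1.786157) = 1.6570 km
S8: √((-0.0133·111.32)² + (0.0129·98.27)²) = √(2.192046 + 1.607020) = 1.9491 km
S9: √((0.0083·111.32)² + (-0.0020·98.27)²) = √(0.853695 + 0.038628) = 0.9446 km
S10: √((-0.0091·111.32)² + (-0.0028·98.27)²) = √(1.026193 + 0.075711) = 1.0497 km
S11: √((0.0039·111.32)² + (0.0092·98.27)²) = √(0.188484 + 0.817368) = 1.0029 km
Threshold 0.975 km: S3 (0.1918 km), S6 (0.5386 km), S9 (0.9446 km) are within range.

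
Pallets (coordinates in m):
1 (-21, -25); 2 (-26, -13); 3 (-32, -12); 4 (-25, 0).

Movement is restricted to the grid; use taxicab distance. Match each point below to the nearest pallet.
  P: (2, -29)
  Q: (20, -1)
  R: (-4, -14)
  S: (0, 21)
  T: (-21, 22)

P at (2, -29):
  1: |-23| + |4| = 23 + 4 = 27 m
  2: |-28| + |16| = 28 + 16 = 44 m
  3: |-34| + |17| = 34 + 17 = 51 m
  4: |-27| + |29| = 27 + 29 = 56 m
  → nearest: 1 (27 m)
Q at (20, -1):
  1: |-41| + |-24| = 41 + 24 = 65 m
  2: |-46| + |-12| = 46 + 12 = 58 m
  3: |-52| + |-11| = 52 + 11 = 63 m
  4: |-45| + |1| = 45 + 1 = 46 m
  → nearest: 4 (46 m)
R at (-4, -14):
  1: |-17| + |-11| = 17 + 11 = 28 m
  2: |-22| + |1| = 22 + 1 = 23 m
  3: |-28| + |2| = 28 + 2 = 30 m
  4: |-21| + |14| = 21 + 14 = 35 m
  → nearest: 2 (23 m)
S at (0, 21):
  1: |-21| + |-46| = 21 + 46 = 67 m
  2: |-26| + |-34| = 26 + 34 = 60 m
  3: |-32| + |-33| = 32 + 33 = 65 m
  4: |-25| + |-21| = 25 + 21 = 46 m
  → nearest: 4 (46 m)
T at (-21, 22):
  1: |0| + |-47| = 0 + 47 = 47 m
  2: |-5| + |-35| = 5 + 35 = 40 m
  3: |-11| + |-34| = 11 + 34 = 45 m
  4: |-4| + |-22| = 4 + 22 = 26 m
  → nearest: 4 (26 m)

P→1; Q→4; R→2; S→4; T→4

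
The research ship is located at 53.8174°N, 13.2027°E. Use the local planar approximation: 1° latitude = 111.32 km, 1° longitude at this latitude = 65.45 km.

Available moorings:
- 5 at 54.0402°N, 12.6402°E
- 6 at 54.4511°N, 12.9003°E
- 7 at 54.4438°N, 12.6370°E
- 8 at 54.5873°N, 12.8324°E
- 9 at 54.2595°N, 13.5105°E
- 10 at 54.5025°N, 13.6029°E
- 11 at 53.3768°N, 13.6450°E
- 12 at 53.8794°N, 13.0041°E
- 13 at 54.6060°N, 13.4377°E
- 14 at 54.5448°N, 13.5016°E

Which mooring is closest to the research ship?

12

Distances from 53.8174°N, 13.2027°E:
5: √((0.2228·111.32)² + (-0.5625·65.45)²) = √(615.143966 + 1355.390244) = 44.3907 km
6: √((0.6337·111.32)² + (-0.3024·65.45)²) = √(4976.383135 + 391.726431) = 73.2674 km
7: √((0.6264·111.32)² + (-0.5657·65.45)²) = √(4862.391163 + 1370.855438) = 78.9509 km
8: √((0.7699·111.32)² + (-0.3703·65.45)²) = √(7345.392963 + 587.390240) = 89.0662 km
9: √((0.4421·111.32)² + (0.3078·65.45)²) = √(2422.074097 + 405.841573) = 53.1782 km
10: √((0.6851·111.32)² + (0.4002·65.45)²) = √(5816.400865 + 686.077964) = 80.6379 km
11: √((-0.4406·111.32)² + (0.4423·65.45)²) = √(2405.666281 + 838.017679) = 56.9533 km
12: √((0.0620·111.32)² + (-0.1986·65.45)²) = √(47.635395 + 168.957623) = 14.7171 km
13: √((0.7886·111.32)² + (0.2350·65.45)²) = √(7706.548941 + 236.567471) = 89.1242 km
14: √((0.7274·111.32)² + (0.2989·65.45)²) = √(6556.815883 + 382.711165) = 83.3038 km
Minimum: 12 at 14.7171 km.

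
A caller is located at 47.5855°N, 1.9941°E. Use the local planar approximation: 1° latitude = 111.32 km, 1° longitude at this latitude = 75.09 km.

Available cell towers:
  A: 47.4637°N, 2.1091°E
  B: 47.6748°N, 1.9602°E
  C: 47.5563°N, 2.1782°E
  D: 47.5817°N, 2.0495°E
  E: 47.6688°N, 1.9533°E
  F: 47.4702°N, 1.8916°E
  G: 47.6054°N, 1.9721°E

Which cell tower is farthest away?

A

Distances from 47.5855°N, 1.9941°E:
A: 16.0751 km
B: 10.2616 km
C: 14.2011 km
D: 4.1814 km
E: 9.7660 km
F: 14.9660 km
G: 2.7634 km
Maximum: A at 16.0751 km.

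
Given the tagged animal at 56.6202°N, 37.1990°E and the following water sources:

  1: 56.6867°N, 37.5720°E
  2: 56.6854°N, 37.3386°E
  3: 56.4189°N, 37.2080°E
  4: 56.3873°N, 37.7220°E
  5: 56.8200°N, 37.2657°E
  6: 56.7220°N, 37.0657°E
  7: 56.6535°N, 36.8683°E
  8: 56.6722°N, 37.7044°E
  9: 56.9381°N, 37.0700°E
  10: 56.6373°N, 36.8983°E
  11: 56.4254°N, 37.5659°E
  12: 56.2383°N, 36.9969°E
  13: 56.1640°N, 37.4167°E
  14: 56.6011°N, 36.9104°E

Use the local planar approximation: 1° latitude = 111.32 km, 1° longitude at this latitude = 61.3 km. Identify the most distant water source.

13

Distances from 56.6202°N, 37.1990°E:
1: √((0.0665·111.32)² + (0.3730·61.3)²) = √(54.801152 + 522.803652) = 24.0334 km
2: √((0.0652·111.32)² + (0.1396·61.3)²) = √(52.679493 + 73.230464) = 11.2210 km
3: √((-0.2013·111.32)² + (0.0090·61.3)²) = √(502.150553 + 0.304373) = 22.4155 km
4: √((-0.2329·111.32)² + (0.5230·61.3)²) = √(672.179669 + 1027.837188) = 41.2313 km
5: √((0.1998·111.32)² + (0.0667·61.3)²) = √(494.694820 + 16.717549) = 22.6144 km
6: √((0.1018·111.32)² + (-0.1333·61.3)²) = √(128.422746 + 66.769980) = 13.9711 km
7: √((0.0333·111.32)² + (-0.3307·61.3)²) = √(13.741523 + 410.950335) = 20.6081 km
8: √((0.0520·111.32)² + (0.5054·61.3)²) = √(33.508353 + 959.823600) = 31.5172 km
9: √((0.3179·111.32)² + (-0.1290·61.3)²) = √(1252.354992 + 62.531719) = 36.2614 km
10: √((0.0171·111.32)² + (-0.3007·61.3)²) = √(3.623586 + 339.772171) = 18.5309 km
11: √((-0.1948·111.32)² + (0.3669·61.3)²) = √(470.245123 + 505.843732) = 31.2424 km
12: √((-0.3819·111.32)² + (-0.2021·61.3)²) = √(1807.364352 + 153.480631) = 44.2814 km
13: √((-0.4562·111.32)² + (0.2177·61.3)²) = √(2579.033345 + 178.089292) = 52.5083 km
14: √((-0.0191·111.32)² + (-0.2886·61.3)²) = √(4.520777 + 312.977850) = 17.8185 km
Maximum: 13 at 52.5083 km.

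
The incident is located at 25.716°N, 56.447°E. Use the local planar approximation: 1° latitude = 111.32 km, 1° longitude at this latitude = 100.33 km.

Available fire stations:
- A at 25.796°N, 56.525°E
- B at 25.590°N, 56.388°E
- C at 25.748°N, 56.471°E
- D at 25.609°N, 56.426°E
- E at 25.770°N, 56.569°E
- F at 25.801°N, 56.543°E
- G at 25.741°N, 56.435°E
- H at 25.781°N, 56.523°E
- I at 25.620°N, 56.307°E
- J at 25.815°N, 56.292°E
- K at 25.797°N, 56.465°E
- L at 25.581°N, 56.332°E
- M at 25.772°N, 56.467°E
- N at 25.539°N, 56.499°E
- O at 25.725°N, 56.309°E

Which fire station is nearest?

G

Distances from 25.716°N, 56.447°E:
A: 11.855 km
B: 15.224 km
C: 4.300 km
D: 12.096 km
E: 13.637 km
F: 13.502 km
G: 3.032 km
H: 10.512 km
I: 17.649 km
J: 19.060 km
K: 9.196 km
L: 18.947 km
M: 6.549 km
N: 20.383 km
O: 13.882 km
Minimum: G at 3.032 km.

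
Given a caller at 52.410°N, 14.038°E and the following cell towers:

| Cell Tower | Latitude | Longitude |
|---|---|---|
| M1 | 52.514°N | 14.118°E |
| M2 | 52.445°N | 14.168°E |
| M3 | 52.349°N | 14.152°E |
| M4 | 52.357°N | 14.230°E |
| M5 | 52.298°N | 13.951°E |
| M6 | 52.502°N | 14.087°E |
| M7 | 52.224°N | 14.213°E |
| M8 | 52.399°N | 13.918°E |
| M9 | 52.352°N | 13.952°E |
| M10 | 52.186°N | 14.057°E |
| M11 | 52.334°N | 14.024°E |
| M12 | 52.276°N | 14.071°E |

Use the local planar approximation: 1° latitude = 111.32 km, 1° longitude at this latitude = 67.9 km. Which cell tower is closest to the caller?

Distances from 52.410°N, 14.038°E:
M1: 12.788 km
M2: 9.649 km
M3: 10.297 km
M4: 14.310 km
M5: 13.796 km
M6: 10.768 km
M7: 23.873 km
M8: 8.239 km
M9: 8.706 km
M10: 24.969 km
M11: 8.514 km
M12: 15.084 km
Minimum: M8 at 8.239 km.

M8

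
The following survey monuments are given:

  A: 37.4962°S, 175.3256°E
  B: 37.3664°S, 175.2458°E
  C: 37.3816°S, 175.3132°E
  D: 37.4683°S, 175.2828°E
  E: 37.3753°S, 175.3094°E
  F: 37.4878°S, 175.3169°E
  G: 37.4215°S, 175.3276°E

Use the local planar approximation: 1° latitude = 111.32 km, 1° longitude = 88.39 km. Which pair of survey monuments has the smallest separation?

C and E

Pairwise distances:
A–B: √((0.1298·111.32)² + (-0.0798·88.39)²) = √(208.783311 + 49.752173) = 16.0790 km
A–C: √((0.1146·111.32)² + (-0.0124·88.39)²) = √(162.747989 + 1.201295) = 12.8043 km
A–D: √((0.0279·111.32)² + (-0.0428·88.39)²) = √(9.646168 + 14.311785) = 4.8947 km
A–E: √((0.1209·111.32)² + (-0.0162·88.39)²) = √(181.133591 + 2.050389) = 13.5345 km
A–F: √((0.0084·111.32)² + (-0.0087·88.39)²) = √(0.874390 + 0.591350) = 1.2107 km
A–G: √((0.0747·111.32)² + (0.0020·88.39)²) = √(69.149270 + 0.031251) = 8.3175 km
B–C: √((-0.0152·111.32)² + (0.0674·88.39)²) = √(2.863081 + 35.491639) = 6.1931 km
B–D: √((-0.1019·111.32)² + (0.0370·88.39)²) = √(128.675174 + 10.695712) = 11.8055 km
B–E: √((-0.0089·111.32)² + (0.0636·88.39)²) = √(0.981582 + 31.602432) = 5.7082 km
B–F: √((-0.1214·111.32)² + (0.0711·88.39)²) = √(182.634899 + 39.495305) = 14.9040 km
B–G: √((-0.0551·111.32)² + (0.0818·88.39)²) = √(37.622668 + 52.277267) = 9.4816 km
C–D: √((-0.0867·111.32)² + (-0.0304·88.39)²) = √(93.150371 + 7.220270) = 10.0185 km
C–E: √((0.0063·111.32)² + (-0.0038·88.39)²) = √(0.491844 + 0.112817) = 0.7776 km
C–F: √((-0.1062·111.32)² + (0.0037·88.39)²) = √(139.764035 + 0.106957) = 11.8267 km
C–G: √((-0.0399·111.32)² + (0.0144·88.39)²) = √(19.728415 + 1.620061) = 4.6204 km
D–E: √((0.0930·111.32)² + (0.0266·88.39)²) = √(107.179640 + 5.528019) = 10.6164 km
D–F: √((-0.0195·111.32)² + (0.0341·88.39)²) = √(4.712112 + 9.084793) = 3.7144 km
D–G: √((0.0468·111.32)² + (0.0448·88.39)²) = √(27.141766 + 15.680586) = 6.5439 km
E–F: √((-0.1125·111.32)² + (0.0075·88.39)²) = √(156.838052 + 0.439470) = 12.5410 km
E–G: √((-0.0462·111.32)² + (0.0182·88.39)²) = √(26.450284 + 2.587909) = 5.3887 km
F–G: √((0.0663·111.32)² + (0.0107·88.39)²) = √(54.472016 + 0.894487) = 7.4409 km
Closest pair: C–E at 0.7776 km.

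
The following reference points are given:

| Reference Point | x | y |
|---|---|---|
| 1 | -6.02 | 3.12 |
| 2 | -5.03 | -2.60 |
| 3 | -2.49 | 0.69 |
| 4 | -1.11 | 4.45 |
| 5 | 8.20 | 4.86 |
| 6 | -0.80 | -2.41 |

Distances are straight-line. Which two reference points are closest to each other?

3 and 6

Pairwise distances:
1–2: √((0.99)² + (-5.72)²) = √(0.9801 + 32.7184) = 5.81
1–3: √((3.53)² + (-2.43)²) = √(12.4609 + 5.9049) = 4.29
1–4: √((4.91)² + (1.33)²) = √(24.1081 + 1.7689) = 5.09
1–5: √((14.22)² + (1.74)²) = √(202.2084 + 3.0276) = 14.33
1–6: √((5.22)² + (-5.53)²) = √(27.2484 + 30.5809) = 7.60
2–3: √((2.54)² + (3.29)²) = √(6.4516 + 10.8241) = 4.16
2–4: √((3.92)² + (7.05)²) = √(15.3664 + 49.7025) = 8.07
2–5: √((13.23)² + (7.46)²) = √(175.0329 + 55.6516) = 15.19
2–6: √((4.23)² + (0.19)²) = √(17.8929 + 0.0361) = 4.23
3–4: √((1.38)² + (3.76)²) = √(1.9044 + 14.1376) = 4.01
3–5: √((10.69)² + (4.17)²) = √(114.2761 + 17.3889) = 11.47
3–6: √((1.69)² + (-3.10)²) = √(2.8561 + 9.6100) = 3.53
4–5: √((9.31)² + (0.41)²) = √(86.6761 + 0.1681) = 9.32
4–6: √((0.31)² + (-6.86)²) = √(0.0961 + 47.0596) = 6.87
5–6: √((-9.00)² + (-7.27)²) = √(81.0000 + 52.8529) = 11.57
Closest pair: 3–6 at 3.53.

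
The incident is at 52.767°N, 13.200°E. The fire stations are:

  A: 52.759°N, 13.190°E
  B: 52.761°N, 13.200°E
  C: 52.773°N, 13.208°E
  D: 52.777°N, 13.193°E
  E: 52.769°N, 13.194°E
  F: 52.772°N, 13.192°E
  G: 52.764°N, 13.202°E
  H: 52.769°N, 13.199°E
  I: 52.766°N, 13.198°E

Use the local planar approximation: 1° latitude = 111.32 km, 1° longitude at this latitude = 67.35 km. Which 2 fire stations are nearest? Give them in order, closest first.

Distances from 52.767°N, 13.200°E:
A: 1.117 km
B: 0.668 km
C: 0.858 km
D: 1.209 km
E: 0.461 km
F: 0.775 km
G: 0.360 km
H: 0.233 km
I: 0.175 km
Sorted: I (0.175 km) < H (0.233 km) < G (0.360 km) < E (0.461 km) < …

I, H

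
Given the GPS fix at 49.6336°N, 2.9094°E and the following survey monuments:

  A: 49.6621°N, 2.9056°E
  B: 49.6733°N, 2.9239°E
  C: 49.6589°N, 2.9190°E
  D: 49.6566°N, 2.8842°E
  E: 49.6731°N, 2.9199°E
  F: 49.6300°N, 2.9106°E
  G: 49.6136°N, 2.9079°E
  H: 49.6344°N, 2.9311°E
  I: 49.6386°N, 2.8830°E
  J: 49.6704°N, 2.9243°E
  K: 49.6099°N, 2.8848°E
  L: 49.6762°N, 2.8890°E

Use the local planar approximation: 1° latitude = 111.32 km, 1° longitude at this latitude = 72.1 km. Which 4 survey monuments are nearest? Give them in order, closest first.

F, H, I, G

Distances from 49.6336°N, 2.9094°E:
A: 3.1844 km
B: 4.5414 km
C: 2.9002 km
D: 3.1395 km
E: 4.4618 km
F: 0.4100 km
G: 2.2290 km
H: 1.5671 km
I: 1.9832 km
J: 4.2351 km
K: 3.1791 km
L: 4.9651 km
Sorted: F (0.4100 km) < H (1.5671 km) < I (1.9832 km) < G (2.2290 km) < C (2.9002 km) < D (3.1395 km) < …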